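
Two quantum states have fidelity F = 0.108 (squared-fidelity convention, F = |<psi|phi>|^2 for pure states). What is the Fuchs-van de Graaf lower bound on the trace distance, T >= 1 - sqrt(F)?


Fuchs-van de Graaf (squared-fidelity convention): 1 - sqrt(F) <= T <= sqrt(1 - F).
Lower bound: T >= 1 - sqrt(F)
sqrt(F) = sqrt(0.108) = 0.3286
T >= 1 - 0.3286
T >= 0.6714

0.6714


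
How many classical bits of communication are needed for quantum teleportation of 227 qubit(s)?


Quantum teleportation requires 2 classical bits per qubit teleported.
227 qubit(s) -> 2 * 227 = 454 classical bits

454


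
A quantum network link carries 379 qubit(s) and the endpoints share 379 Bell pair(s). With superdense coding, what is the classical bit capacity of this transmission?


Superdense coding allows 2 classical bits per shared entangled pair.
379 pair(s) -> 2 * 379 = 758 classical bits

758


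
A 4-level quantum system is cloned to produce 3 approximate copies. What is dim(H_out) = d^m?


Output space = H^(tensor 3) where dim(H) = 4
dim = 4^3
= 16 (after 2 factors)
= 64 (after 3 factors)
= 64

64


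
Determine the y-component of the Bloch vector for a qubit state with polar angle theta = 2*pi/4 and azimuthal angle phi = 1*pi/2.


theta = 1.5708, phi = 1.5708
r_y = sin(theta)*sin(phi) = 1.0000 * 1.0000
r_y = 1.0000

1.0000


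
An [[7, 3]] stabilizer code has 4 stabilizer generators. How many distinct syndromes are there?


Each stabilizer generator gives a binary (+1 or -1) measurement outcome.
With 4 independent generators:
Total syndromes = 2^4
= 16

16


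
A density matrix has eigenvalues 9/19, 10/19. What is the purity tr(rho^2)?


tr(rho^2) = sum of eigenvalues squared
= (9/19)^2 + (10/19)^2
= (81 + 100) / 361
= 181/361
= 0.5014

0.5014


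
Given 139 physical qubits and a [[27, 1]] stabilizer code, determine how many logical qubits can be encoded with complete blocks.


Each code block uses 27 physical qubits for 1 logical qubit(s).
Number of complete blocks = floor(139 / 27) = 5
Logical qubits = 5 * 1
= 5

5


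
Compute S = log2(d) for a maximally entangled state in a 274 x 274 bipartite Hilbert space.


For a maximally entangled state in d x d:
S = log2(d) = log2(274)
= 8.0980

8.0980


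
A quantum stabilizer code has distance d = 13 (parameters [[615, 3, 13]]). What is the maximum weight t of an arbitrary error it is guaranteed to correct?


Code parameters: [[615, 3, 13]], distance d = 13.
Number of correctable errors = floor((d-1)/2)
= floor((13 - 1)/2)
= floor(12/2)
= 6

6


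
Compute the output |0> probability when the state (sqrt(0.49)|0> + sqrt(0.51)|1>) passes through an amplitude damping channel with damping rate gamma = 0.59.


For amplitude damping with parameter gamma on state sqrt(a)|0> + sqrt(b)|1>:
alpha^2 = 0.49, beta^2 = 0.51
P(|0>) = alpha^2 + gamma * beta^2
= 0.49 + 0.59 * 0.51
= 0.49 + 0.3009
= 0.7909

0.7909


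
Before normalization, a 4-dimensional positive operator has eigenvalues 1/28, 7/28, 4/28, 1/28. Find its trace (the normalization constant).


tr(M) = sum of eigenvalues
= 1/28 + 7/28 + 4/28 + 1/28
= 13/28
= 0.4643

0.4643


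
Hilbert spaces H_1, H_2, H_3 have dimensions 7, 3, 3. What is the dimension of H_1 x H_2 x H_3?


dim(H_1 x H_2 x H_3) = 7 * 3 * 3
= 21 * 3
= 63

63


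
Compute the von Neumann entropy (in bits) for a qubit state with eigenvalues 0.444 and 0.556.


S = -p*log2(p) - (1-p)*log2(1-p)
p = 0.4440, 1-p = 0.5560
= -0.4440 * log2(0.4440) - 0.5560 * log2(0.5560)
= -(-0.5201) - (-0.4708)
= 0.9909

0.9909


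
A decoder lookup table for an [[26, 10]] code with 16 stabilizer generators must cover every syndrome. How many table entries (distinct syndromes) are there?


Each stabilizer generator gives a binary (+1 or -1) measurement outcome.
With 16 independent generators:
Total syndromes = 2^16
= 65536

65536


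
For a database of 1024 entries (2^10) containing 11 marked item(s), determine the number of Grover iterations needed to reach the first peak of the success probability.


After j Grover iterations the success probability is P(j) = sin^2((2j+1)*theta), where sin(theta) = sqrt(k/N).
N = 2^10 = 1024, k = 11
sin(theta) = sqrt(k/N) = 0.1036445247
theta = arcsin(sqrt(k/N)) = 0.103830989 rad
P(j) reaches its first maximum when (2j+1)*theta is as close as possible to pi/2, i.e. j = round(pi/(4*theta) - 1/2).
pi/(4*theta) - 1/2 = 7.0642
(For comparison, the common estimate pi/4 * sqrt(N/k) = 7.5778; the exact maximiser is used here.)
Optimal iterations = 7

7


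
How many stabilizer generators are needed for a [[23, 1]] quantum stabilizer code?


For an [[n,k]] stabilizer code:
Number of stabilizer generators = n - k
= 23 - 1
= 22

22


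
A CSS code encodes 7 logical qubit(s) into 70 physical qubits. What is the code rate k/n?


Code rate R = k/n
= 7/70
= 0.1000

0.1000


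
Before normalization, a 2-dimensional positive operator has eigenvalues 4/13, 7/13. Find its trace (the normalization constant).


tr(M) = sum of eigenvalues
= 4/13 + 7/13
= 11/13
= 0.8462

0.8462


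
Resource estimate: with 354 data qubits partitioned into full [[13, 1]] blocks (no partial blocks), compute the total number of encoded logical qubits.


Each code block uses 13 physical qubits for 1 logical qubit(s).
Number of complete blocks = floor(354 / 13) = 27
Logical qubits = 27 * 1
= 27

27


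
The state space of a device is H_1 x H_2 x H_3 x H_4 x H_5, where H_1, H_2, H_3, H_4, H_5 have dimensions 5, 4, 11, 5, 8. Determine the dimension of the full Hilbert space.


dim(H_1 x H_2 x H_3 x H_4 x H_5) = 5 * 4 * 11 * 5 * 8
= 20 * 11 * 5 * 8
= 220 * 5 * 8
= 1100 * 8
= 8800

8800


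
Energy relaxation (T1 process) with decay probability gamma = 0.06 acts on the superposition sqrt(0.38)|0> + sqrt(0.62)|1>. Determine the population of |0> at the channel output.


For amplitude damping with parameter gamma on state sqrt(a)|0> + sqrt(b)|1>:
alpha^2 = 0.38, beta^2 = 0.62
P(|0>) = alpha^2 + gamma * beta^2
= 0.38 + 0.06 * 0.62
= 0.38 + 0.0372
= 0.4172

0.4172


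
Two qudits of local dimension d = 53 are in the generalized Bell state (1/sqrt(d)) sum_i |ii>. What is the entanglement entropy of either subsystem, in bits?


For a maximally entangled state in d x d:
S = log2(d) = log2(53)
= 5.7279

5.7279


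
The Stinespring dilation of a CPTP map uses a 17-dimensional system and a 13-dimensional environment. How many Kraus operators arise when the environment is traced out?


Tracing out the environment in an orthonormal basis {|i>_E} gives Kraus operators K_i = <i|_E U |0>_E.
Number of Kraus operators = dim(H_env) = d_env
= 13

13


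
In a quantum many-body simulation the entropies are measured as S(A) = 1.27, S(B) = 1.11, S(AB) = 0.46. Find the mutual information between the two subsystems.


I(A:B) = S(A) + S(B) - S(AB)
= 1.27 + 1.11 - 0.46
= 1.9200

1.9200


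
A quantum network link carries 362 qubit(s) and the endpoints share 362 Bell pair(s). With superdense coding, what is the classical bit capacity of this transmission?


Superdense coding allows 2 classical bits per shared entangled pair.
362 pair(s) -> 2 * 362 = 724 classical bits

724


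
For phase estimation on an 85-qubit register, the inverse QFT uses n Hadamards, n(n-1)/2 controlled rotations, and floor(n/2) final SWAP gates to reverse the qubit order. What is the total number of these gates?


Hadamard gates: 85
Controlled rotations: n*(n-1)/2 = 85*84/2 = 3570
SWAP gates: floor(n/2) = floor(85/2) = 42
Total = 85 + 3570 + 42
= 3697

3697


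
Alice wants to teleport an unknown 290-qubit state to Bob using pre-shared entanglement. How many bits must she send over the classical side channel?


Quantum teleportation requires 2 classical bits per qubit teleported.
290 qubit(s) -> 2 * 290 = 580 classical bits

580


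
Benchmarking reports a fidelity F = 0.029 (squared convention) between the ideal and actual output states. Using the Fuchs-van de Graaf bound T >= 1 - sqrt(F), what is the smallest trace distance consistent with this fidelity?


Fuchs-van de Graaf (squared-fidelity convention): 1 - sqrt(F) <= T <= sqrt(1 - F).
Lower bound: T >= 1 - sqrt(F)
sqrt(F) = sqrt(0.029) = 0.1703
T >= 1 - 0.1703
T >= 0.8297

0.8297


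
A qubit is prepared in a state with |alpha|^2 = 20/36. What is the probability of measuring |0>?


|alpha|^2 = 20/36 = 0.5556
|beta|^2 = 1 - 20/36 = 16/36 = 0.4444
P(|0>) = |alpha|^2 = 0.5556

0.5556


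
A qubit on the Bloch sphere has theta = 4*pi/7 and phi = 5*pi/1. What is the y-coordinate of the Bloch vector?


theta = 1.7952, phi = 15.7080
r_y = sin(theta)*sin(phi) = 0.9749 * 0.0000
r_y = 0.0000

0.0000


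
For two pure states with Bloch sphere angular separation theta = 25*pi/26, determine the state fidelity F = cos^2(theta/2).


For states separated by angle theta on Bloch sphere:
F = cos^2(theta/2)
theta = 25*pi/26 = 3.0208
theta/2 = 1.5104
cos(theta/2) = 0.0604
F = 0.0036

0.0036


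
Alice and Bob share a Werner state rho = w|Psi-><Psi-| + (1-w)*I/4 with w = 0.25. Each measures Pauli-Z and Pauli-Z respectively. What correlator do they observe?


|Psi-> = (|01> - |10>)/sqrt(2)
For the pure Bell state, <Z_A Z_B> = -1 (Bell-state Pauli correlator).
The maximally-mixed part I/4 has tr(I/4 * P tensor P) = 0 for any traceless Pauli P.
So <Z_A Z_B>_rho = w * (-1) + (1 - w) * 0
= 0.25 * (-1)
= -0.2500

-0.2500


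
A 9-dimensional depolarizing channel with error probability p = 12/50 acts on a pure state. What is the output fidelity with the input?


F = (1-p) + p/d
= (1 - 0.2400) + 0.2400/9
= 0.7600 + 0.0267
= 0.7867

0.7867


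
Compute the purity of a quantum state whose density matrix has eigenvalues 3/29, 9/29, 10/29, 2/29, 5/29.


tr(rho^2) = sum of eigenvalues squared
= (3/29)^2 + (9/29)^2 + (10/29)^2 + (2/29)^2 + (5/29)^2
= (9 + 81 + 100 + 4 + 25) / 841
= 219/841
= 0.2604

0.2604


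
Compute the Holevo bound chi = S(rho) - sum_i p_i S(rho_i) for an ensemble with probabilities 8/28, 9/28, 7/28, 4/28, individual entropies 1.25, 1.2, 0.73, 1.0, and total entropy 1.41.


chi = S(rho) - sum_i p_i * S(rho_i)
Weighted entropy = 8/28 * 1.25 + 9/28 * 1.2 + 7/28 * 0.73 + 4/28 * 1.0
= 1.0682
chi = 1.41 - 1.0682
= 0.3418

0.3418


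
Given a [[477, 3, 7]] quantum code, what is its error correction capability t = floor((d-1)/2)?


Code parameters: [[477, 3, 7]], distance d = 7.
Number of correctable errors = floor((d-1)/2)
= floor((7 - 1)/2)
= floor(6/2)
= 3

3


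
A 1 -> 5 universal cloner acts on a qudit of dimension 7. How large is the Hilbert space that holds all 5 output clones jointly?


Output space = H^(tensor 5) where dim(H) = 7
dim = 7^5
= 49 (after 2 factors)
= 343 (after 3 factors)
= 2401 (after 4 factors)
= 16807 (after 5 factors)
= 16807

16807


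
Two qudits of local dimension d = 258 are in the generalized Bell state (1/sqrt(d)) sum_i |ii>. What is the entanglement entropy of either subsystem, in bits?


For a maximally entangled state in d x d:
S = log2(d) = log2(258)
= 8.0112

8.0112


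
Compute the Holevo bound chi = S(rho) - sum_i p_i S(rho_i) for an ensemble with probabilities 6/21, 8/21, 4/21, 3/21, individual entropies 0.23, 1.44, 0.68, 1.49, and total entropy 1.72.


chi = S(rho) - sum_i p_i * S(rho_i)
Weighted entropy = 6/21 * 0.23 + 8/21 * 1.44 + 4/21 * 0.68 + 3/21 * 1.49
= 0.9567
chi = 1.72 - 0.9567
= 0.7633

0.7633


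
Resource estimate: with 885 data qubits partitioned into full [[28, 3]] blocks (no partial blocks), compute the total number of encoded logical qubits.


Each code block uses 28 physical qubits for 3 logical qubit(s).
Number of complete blocks = floor(885 / 28) = 31
Logical qubits = 31 * 3
= 93

93


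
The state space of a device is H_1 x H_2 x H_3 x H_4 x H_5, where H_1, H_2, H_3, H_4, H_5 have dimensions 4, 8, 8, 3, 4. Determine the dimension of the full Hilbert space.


dim(H_1 x H_2 x H_3 x H_4 x H_5) = 4 * 8 * 8 * 3 * 4
= 32 * 8 * 3 * 4
= 256 * 3 * 4
= 768 * 4
= 3072

3072


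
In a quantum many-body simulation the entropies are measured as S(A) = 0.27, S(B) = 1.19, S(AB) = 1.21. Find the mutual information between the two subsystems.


I(A:B) = S(A) + S(B) - S(AB)
= 0.27 + 1.19 - 1.21
= 0.2500

0.2500


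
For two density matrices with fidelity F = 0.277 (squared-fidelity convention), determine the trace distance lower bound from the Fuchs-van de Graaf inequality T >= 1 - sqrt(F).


Fuchs-van de Graaf (squared-fidelity convention): 1 - sqrt(F) <= T <= sqrt(1 - F).
Lower bound: T >= 1 - sqrt(F)
sqrt(F) = sqrt(0.277) = 0.5263
T >= 1 - 0.5263
T >= 0.4737

0.4737


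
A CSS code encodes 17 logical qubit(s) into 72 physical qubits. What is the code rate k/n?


Code rate R = k/n
= 17/72
= 0.2361

0.2361


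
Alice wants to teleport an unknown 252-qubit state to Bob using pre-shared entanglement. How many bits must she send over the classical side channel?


Quantum teleportation requires 2 classical bits per qubit teleported.
252 qubit(s) -> 2 * 252 = 504 classical bits

504


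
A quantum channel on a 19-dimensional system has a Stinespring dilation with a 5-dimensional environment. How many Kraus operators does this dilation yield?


Tracing out the environment in an orthonormal basis {|i>_E} gives Kraus operators K_i = <i|_E U |0>_E.
Number of Kraus operators = dim(H_env) = d_env
= 5

5


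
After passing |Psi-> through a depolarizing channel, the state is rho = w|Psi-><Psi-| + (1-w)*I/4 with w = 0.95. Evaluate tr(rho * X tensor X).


|Psi-> = (|01> - |10>)/sqrt(2)
For the pure Bell state, <X_A X_B> = -1 (Bell-state Pauli correlator).
The maximally-mixed part I/4 has tr(I/4 * P tensor P) = 0 for any traceless Pauli P.
So <X_A X_B>_rho = w * (-1) + (1 - w) * 0
= 0.95 * (-1)
= -0.9500

-0.9500


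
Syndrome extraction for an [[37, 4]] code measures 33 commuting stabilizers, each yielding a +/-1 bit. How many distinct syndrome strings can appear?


Each stabilizer generator gives a binary (+1 or -1) measurement outcome.
With 33 independent generators:
Total syndromes = 2^33
= 8589934592

8589934592


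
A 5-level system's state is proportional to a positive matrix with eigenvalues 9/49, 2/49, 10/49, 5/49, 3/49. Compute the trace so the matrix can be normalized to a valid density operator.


tr(M) = sum of eigenvalues
= 9/49 + 2/49 + 10/49 + 5/49 + 3/49
= 29/49
= 0.5918

0.5918


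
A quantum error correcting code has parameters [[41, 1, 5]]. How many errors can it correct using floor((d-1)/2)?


Code parameters: [[41, 1, 5]], distance d = 5.
Number of correctable errors = floor((d-1)/2)
= floor((5 - 1)/2)
= floor(4/2)
= 2

2


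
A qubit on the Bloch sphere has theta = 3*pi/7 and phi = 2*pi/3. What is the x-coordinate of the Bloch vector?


theta = 1.3464, phi = 2.0944
r_x = sin(theta)*cos(phi) = 0.9749 * -0.5000
r_x = -0.4875

-0.4875


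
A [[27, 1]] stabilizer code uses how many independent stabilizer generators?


For an [[n,k]] stabilizer code:
Number of stabilizer generators = n - k
= 27 - 1
= 26

26


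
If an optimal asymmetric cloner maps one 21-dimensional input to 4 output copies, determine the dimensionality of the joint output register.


Output space = H^(tensor 4) where dim(H) = 21
dim = 21^4
= 441 (after 2 factors)
= 9261 (after 3 factors)
= 194481 (after 4 factors)
= 194481

194481


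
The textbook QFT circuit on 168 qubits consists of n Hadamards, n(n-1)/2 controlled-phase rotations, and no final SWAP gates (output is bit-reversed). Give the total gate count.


Hadamard gates: 168
Controlled rotations: n*(n-1)/2 = 168*167/2 = 14028
SWAP gates: 0 (omitted)
Total = 168 + 14028
= 14196

14196


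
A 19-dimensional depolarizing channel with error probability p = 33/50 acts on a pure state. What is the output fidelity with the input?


F = (1-p) + p/d
= (1 - 0.6600) + 0.6600/19
= 0.3400 + 0.0347
= 0.3747

0.3747


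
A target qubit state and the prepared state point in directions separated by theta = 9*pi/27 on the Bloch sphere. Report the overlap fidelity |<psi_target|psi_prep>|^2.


For states separated by angle theta on Bloch sphere:
F = cos^2(theta/2)
theta = 9*pi/27 = 1.0472
theta/2 = 0.5236
cos(theta/2) = 0.8660
F = 0.7500

0.7500


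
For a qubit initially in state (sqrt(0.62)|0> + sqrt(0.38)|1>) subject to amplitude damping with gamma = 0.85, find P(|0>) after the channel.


For amplitude damping with parameter gamma on state sqrt(a)|0> + sqrt(b)|1>:
alpha^2 = 0.62, beta^2 = 0.38
P(|0>) = alpha^2 + gamma * beta^2
= 0.62 + 0.85 * 0.38
= 0.62 + 0.3230
= 0.9430

0.9430


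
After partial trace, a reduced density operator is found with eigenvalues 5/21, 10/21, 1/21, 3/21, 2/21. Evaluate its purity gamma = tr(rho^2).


tr(rho^2) = sum of eigenvalues squared
= (5/21)^2 + (10/21)^2 + (1/21)^2 + (3/21)^2 + (2/21)^2
= (25 + 100 + 1 + 9 + 4) / 441
= 139/441
= 0.3152

0.3152


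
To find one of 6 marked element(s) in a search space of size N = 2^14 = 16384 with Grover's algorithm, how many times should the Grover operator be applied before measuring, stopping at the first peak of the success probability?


After j Grover iterations the success probability is P(j) = sin^2((2j+1)*theta), where sin(theta) = sqrt(k/N).
N = 2^14 = 16384, k = 6
sin(theta) = sqrt(k/N) = 0.01913663862
theta = arcsin(sqrt(k/N)) = 0.01913780682 rad
P(j) reaches its first maximum when (2j+1)*theta is as close as possible to pi/2, i.e. j = round(pi/(4*theta) - 1/2).
pi/(4*theta) - 1/2 = 40.5391
(For comparison, the common estimate pi/4 * sqrt(N/k) = 41.0416; the exact maximiser is used here.)
Optimal iterations = 41

41


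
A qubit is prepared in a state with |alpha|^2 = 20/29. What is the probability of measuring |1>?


|alpha|^2 = 20/29 = 0.6897
|beta|^2 = 1 - 20/29 = 9/29 = 0.3103
P(|1>) = |beta|^2 = 0.3103

0.3103


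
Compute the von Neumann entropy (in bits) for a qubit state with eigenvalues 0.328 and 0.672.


S = -p*log2(p) - (1-p)*log2(1-p)
p = 0.3280, 1-p = 0.6720
= -0.3280 * log2(0.3280) - 0.6720 * log2(0.6720)
= -(-0.5275) - (-0.3854)
= 0.9129

0.9129


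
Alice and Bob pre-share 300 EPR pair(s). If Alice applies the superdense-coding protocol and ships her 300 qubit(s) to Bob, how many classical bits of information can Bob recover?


Superdense coding allows 2 classical bits per shared entangled pair.
300 pair(s) -> 2 * 300 = 600 classical bits

600


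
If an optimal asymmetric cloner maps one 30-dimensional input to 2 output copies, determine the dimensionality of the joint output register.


Output space = H^(tensor 2) where dim(H) = 30
dim = 30^2
= 900

900


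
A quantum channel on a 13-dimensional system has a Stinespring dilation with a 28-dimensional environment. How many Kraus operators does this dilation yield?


Tracing out the environment in an orthonormal basis {|i>_E} gives Kraus operators K_i = <i|_E U |0>_E.
Number of Kraus operators = dim(H_env) = d_env
= 28

28


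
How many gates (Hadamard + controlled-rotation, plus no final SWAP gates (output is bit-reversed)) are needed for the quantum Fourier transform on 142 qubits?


Hadamard gates: 142
Controlled rotations: n*(n-1)/2 = 142*141/2 = 10011
SWAP gates: 0 (omitted)
Total = 142 + 10011
= 10153

10153


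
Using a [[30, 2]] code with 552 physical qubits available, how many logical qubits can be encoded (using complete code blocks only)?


Each code block uses 30 physical qubits for 2 logical qubit(s).
Number of complete blocks = floor(552 / 30) = 18
Logical qubits = 18 * 2
= 36

36


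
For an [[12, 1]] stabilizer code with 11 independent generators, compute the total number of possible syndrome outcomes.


Each stabilizer generator gives a binary (+1 or -1) measurement outcome.
With 11 independent generators:
Total syndromes = 2^11
= 2048

2048


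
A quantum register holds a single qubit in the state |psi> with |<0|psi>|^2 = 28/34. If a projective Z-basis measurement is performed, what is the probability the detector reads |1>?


|alpha|^2 = 28/34 = 0.8235
|beta|^2 = 1 - 28/34 = 6/34 = 0.1765
P(|1>) = |beta|^2 = 0.1765

0.1765


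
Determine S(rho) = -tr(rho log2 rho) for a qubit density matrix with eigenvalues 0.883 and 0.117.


S = -p*log2(p) - (1-p)*log2(1-p)
p = 0.8830, 1-p = 0.1170
= -0.8830 * log2(0.8830) - 0.1170 * log2(0.1170)
= -(-0.1585) - (-0.3622)
= 0.5207

0.5207


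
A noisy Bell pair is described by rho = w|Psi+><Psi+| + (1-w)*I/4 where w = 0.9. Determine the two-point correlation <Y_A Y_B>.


|Psi+> = (|01> + |10>)/sqrt(2)
For the pure Bell state, <Y_A Y_B> = +1 (Bell-state Pauli correlator).
The maximally-mixed part I/4 has tr(I/4 * P tensor P) = 0 for any traceless Pauli P.
So <Y_A Y_B>_rho = w * (+1) + (1 - w) * 0
= 0.9 * (+1)
= 0.9000

0.9000


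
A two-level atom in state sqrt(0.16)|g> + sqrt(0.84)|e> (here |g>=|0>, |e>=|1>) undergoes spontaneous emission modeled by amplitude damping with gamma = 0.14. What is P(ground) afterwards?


For amplitude damping with parameter gamma on state sqrt(a)|0> + sqrt(b)|1>:
alpha^2 = 0.16, beta^2 = 0.84
P(|0>) = alpha^2 + gamma * beta^2
= 0.16 + 0.14 * 0.84
= 0.16 + 0.1176
= 0.2776

0.2776


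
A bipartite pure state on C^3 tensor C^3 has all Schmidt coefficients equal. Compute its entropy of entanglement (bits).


For a maximally entangled state in d x d:
S = log2(d) = log2(3)
= 1.5850

1.5850


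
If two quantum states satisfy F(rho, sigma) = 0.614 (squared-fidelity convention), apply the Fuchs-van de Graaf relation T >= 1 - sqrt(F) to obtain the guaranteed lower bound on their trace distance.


Fuchs-van de Graaf (squared-fidelity convention): 1 - sqrt(F) <= T <= sqrt(1 - F).
Lower bound: T >= 1 - sqrt(F)
sqrt(F) = sqrt(0.614) = 0.7836
T >= 1 - 0.7836
T >= 0.2164

0.2164


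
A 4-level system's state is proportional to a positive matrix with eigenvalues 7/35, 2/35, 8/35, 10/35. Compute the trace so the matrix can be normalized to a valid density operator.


tr(M) = sum of eigenvalues
= 7/35 + 2/35 + 8/35 + 10/35
= 27/35
= 0.7714

0.7714


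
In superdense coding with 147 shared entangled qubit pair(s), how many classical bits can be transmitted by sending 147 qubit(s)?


Superdense coding allows 2 classical bits per shared entangled pair.
147 pair(s) -> 2 * 147 = 294 classical bits

294


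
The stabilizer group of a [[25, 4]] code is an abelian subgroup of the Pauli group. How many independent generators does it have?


For an [[n,k]] stabilizer code:
Number of stabilizer generators = n - k
= 25 - 4
= 21

21


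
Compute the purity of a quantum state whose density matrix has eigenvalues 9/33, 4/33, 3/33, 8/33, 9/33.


tr(rho^2) = sum of eigenvalues squared
= (9/33)^2 + (4/33)^2 + (3/33)^2 + (8/33)^2 + (9/33)^2
= (81 + 16 + 9 + 64 + 81) / 1089
= 251/1089
= 0.2305

0.2305


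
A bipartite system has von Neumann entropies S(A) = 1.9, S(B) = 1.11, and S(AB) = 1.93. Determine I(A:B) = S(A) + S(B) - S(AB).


I(A:B) = S(A) + S(B) - S(AB)
= 1.9 + 1.11 - 1.93
= 1.0800

1.0800


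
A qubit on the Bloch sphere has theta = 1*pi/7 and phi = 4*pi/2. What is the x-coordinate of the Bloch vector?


theta = 0.4488, phi = 6.2832
r_x = sin(theta)*cos(phi) = 0.4339 * 1.0000
r_x = 0.4339

0.4339


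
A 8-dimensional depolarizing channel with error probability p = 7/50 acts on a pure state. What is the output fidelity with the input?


F = (1-p) + p/d
= (1 - 0.1400) + 0.1400/8
= 0.8600 + 0.0175
= 0.8775

0.8775


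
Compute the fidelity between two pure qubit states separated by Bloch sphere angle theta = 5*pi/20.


For states separated by angle theta on Bloch sphere:
F = cos^2(theta/2)
theta = 5*pi/20 = 0.7854
theta/2 = 0.3927
cos(theta/2) = 0.9239
F = 0.8536

0.8536


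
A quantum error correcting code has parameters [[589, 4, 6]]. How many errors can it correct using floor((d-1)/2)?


Code parameters: [[589, 4, 6]], distance d = 6.
Number of correctable errors = floor((d-1)/2)
= floor((6 - 1)/2)
= floor(5/2)
= 2

2


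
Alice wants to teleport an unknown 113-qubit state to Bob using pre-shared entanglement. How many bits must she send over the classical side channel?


Quantum teleportation requires 2 classical bits per qubit teleported.
113 qubit(s) -> 2 * 113 = 226 classical bits

226


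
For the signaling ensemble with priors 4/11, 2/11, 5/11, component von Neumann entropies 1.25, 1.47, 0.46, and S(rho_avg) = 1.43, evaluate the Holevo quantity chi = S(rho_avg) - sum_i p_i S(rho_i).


chi = S(rho) - sum_i p_i * S(rho_i)
Weighted entropy = 4/11 * 1.25 + 2/11 * 1.47 + 5/11 * 0.46
= 0.9309
chi = 1.43 - 0.9309
= 0.4991

0.4991


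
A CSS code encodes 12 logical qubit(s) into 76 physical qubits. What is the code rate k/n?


Code rate R = k/n
= 12/76
= 0.1579

0.1579


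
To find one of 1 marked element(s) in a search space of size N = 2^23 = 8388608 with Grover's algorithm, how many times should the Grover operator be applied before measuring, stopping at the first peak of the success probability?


After j Grover iterations the success probability is P(j) = sin^2((2j+1)*theta), where sin(theta) = sqrt(k/N).
N = 2^23 = 8388608, k = 1
sin(theta) = sqrt(k/N) = 0.000345266983
theta = arcsin(sqrt(k/N)) = 0.0003452669899 rad
P(j) reaches its first maximum when (2j+1)*theta is as close as possible to pi/2, i.e. j = round(pi/(4*theta) - 1/2).
pi/(4*theta) - 1/2 = 2274.2560
(For comparison, the common estimate pi/4 * sqrt(N/k) = 2274.7561; the exact maximiser is used here.)
Optimal iterations = 2274

2274


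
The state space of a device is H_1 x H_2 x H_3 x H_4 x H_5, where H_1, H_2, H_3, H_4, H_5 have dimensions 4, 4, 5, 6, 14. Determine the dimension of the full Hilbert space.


dim(H_1 x H_2 x H_3 x H_4 x H_5) = 4 * 4 * 5 * 6 * 14
= 16 * 5 * 6 * 14
= 80 * 6 * 14
= 480 * 14
= 6720

6720


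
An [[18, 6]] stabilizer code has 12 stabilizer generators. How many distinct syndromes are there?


Each stabilizer generator gives a binary (+1 or -1) measurement outcome.
With 12 independent generators:
Total syndromes = 2^12
= 4096

4096


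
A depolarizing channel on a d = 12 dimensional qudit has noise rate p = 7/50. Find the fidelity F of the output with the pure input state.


F = (1-p) + p/d
= (1 - 0.1400) + 0.1400/12
= 0.8600 + 0.0117
= 0.8717

0.8717


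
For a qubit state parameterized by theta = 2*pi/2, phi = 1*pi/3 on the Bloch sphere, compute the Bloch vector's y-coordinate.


theta = 3.1416, phi = 1.0472
r_y = sin(theta)*sin(phi) = 0.0000 * 0.8660
r_y = 0.0000

0.0000


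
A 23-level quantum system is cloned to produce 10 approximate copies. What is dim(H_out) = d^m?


Output space = H^(tensor 10) where dim(H) = 23
dim = 23^10
= 529 (after 2 factors)
= 12167 (after 3 factors)
= 279841 (after 4 factors)
= 6436343 (after 5 factors)
= 148035889 (after 6 factors)
= 3404825447 (after 7 factors)
= 78310985281 (after 8 factors)
= 1801152661463 (after 9 factors)
= 41426511213649 (after 10 factors)
= 41426511213649

41426511213649


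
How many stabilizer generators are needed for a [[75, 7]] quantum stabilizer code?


For an [[n,k]] stabilizer code:
Number of stabilizer generators = n - k
= 75 - 7
= 68

68


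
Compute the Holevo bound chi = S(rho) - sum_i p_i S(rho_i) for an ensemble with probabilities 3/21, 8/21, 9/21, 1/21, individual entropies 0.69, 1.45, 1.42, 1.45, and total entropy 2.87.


chi = S(rho) - sum_i p_i * S(rho_i)
Weighted entropy = 3/21 * 0.69 + 8/21 * 1.45 + 9/21 * 1.42 + 1/21 * 1.45
= 1.3286
chi = 2.87 - 1.3286
= 1.5414

1.5414


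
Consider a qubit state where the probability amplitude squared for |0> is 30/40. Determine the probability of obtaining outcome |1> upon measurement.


|alpha|^2 = 30/40 = 0.7500
|beta|^2 = 1 - 30/40 = 10/40 = 0.2500
P(|1>) = |beta|^2 = 0.2500

0.2500


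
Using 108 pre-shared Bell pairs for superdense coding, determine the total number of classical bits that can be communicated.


Superdense coding allows 2 classical bits per shared entangled pair.
108 pair(s) -> 2 * 108 = 216 classical bits

216


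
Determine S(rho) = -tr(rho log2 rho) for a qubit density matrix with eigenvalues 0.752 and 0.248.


S = -p*log2(p) - (1-p)*log2(1-p)
p = 0.7520, 1-p = 0.2480
= -0.7520 * log2(0.7520) - 0.2480 * log2(0.2480)
= -(-0.3092) - (-0.4989)
= 0.8081

0.8081


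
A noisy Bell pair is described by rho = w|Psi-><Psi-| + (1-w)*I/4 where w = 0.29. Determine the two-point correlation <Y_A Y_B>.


|Psi-> = (|01> - |10>)/sqrt(2)
For the pure Bell state, <Y_A Y_B> = -1 (Bell-state Pauli correlator).
The maximally-mixed part I/4 has tr(I/4 * P tensor P) = 0 for any traceless Pauli P.
So <Y_A Y_B>_rho = w * (-1) + (1 - w) * 0
= 0.29 * (-1)
= -0.2900

-0.2900


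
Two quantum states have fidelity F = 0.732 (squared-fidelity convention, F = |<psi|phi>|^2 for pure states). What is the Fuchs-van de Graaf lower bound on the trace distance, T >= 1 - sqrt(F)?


Fuchs-van de Graaf (squared-fidelity convention): 1 - sqrt(F) <= T <= sqrt(1 - F).
Lower bound: T >= 1 - sqrt(F)
sqrt(F) = sqrt(0.732) = 0.8556
T >= 1 - 0.8556
T >= 0.1444

0.1444


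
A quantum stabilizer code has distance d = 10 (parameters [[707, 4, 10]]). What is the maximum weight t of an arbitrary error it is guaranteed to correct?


Code parameters: [[707, 4, 10]], distance d = 10.
Number of correctable errors = floor((d-1)/2)
= floor((10 - 1)/2)
= floor(9/2)
= 4

4


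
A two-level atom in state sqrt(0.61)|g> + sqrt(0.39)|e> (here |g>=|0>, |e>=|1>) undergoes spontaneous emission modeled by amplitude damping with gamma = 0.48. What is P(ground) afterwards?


For amplitude damping with parameter gamma on state sqrt(a)|0> + sqrt(b)|1>:
alpha^2 = 0.61, beta^2 = 0.39
P(|0>) = alpha^2 + gamma * beta^2
= 0.61 + 0.48 * 0.39
= 0.61 + 0.1872
= 0.7972

0.7972


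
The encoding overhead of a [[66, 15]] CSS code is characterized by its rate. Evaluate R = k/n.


Code rate R = k/n
= 15/66
= 0.2273

0.2273


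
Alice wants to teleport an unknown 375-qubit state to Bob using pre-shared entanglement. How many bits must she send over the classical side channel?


Quantum teleportation requires 2 classical bits per qubit teleported.
375 qubit(s) -> 2 * 375 = 750 classical bits

750


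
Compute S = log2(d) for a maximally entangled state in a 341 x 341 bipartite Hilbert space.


For a maximally entangled state in d x d:
S = log2(d) = log2(341)
= 8.4136

8.4136


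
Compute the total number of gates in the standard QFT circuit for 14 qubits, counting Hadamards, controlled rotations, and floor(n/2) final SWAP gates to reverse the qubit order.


Hadamard gates: 14
Controlled rotations: n*(n-1)/2 = 14*13/2 = 91
SWAP gates: floor(n/2) = floor(14/2) = 7
Total = 14 + 91 + 7
= 112

112


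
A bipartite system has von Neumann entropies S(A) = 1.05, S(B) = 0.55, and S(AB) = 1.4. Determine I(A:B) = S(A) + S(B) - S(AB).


I(A:B) = S(A) + S(B) - S(AB)
= 1.05 + 0.55 - 1.4
= 0.2000

0.2000


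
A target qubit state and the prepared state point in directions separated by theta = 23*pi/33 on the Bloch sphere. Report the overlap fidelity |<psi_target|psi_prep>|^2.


For states separated by angle theta on Bloch sphere:
F = cos^2(theta/2)
theta = 23*pi/33 = 2.1896
theta/2 = 1.0948
cos(theta/2) = 0.4582
F = 0.2100

0.2100


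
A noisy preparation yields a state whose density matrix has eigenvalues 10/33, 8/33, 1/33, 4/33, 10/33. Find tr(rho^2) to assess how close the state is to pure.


tr(rho^2) = sum of eigenvalues squared
= (10/33)^2 + (8/33)^2 + (1/33)^2 + (4/33)^2 + (10/33)^2
= (100 + 64 + 1 + 16 + 100) / 1089
= 281/1089
= 0.2580

0.2580


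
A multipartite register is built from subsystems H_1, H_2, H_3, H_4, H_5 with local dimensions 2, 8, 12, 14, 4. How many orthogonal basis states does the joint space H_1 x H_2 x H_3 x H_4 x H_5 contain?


dim(H_1 x H_2 x H_3 x H_4 x H_5) = 2 * 8 * 12 * 14 * 4
= 16 * 12 * 14 * 4
= 192 * 14 * 4
= 2688 * 4
= 10752

10752


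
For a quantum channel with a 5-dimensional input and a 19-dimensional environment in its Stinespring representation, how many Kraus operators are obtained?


Tracing out the environment in an orthonormal basis {|i>_E} gives Kraus operators K_i = <i|_E U |0>_E.
Number of Kraus operators = dim(H_env) = d_env
= 19

19


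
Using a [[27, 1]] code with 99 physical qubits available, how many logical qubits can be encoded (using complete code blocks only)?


Each code block uses 27 physical qubits for 1 logical qubit(s).
Number of complete blocks = floor(99 / 27) = 3
Logical qubits = 3 * 1
= 3

3


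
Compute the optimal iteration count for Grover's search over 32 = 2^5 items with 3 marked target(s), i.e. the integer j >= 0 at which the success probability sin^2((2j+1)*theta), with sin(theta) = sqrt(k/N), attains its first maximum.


After j Grover iterations the success probability is P(j) = sin^2((2j+1)*theta), where sin(theta) = sqrt(k/N).
N = 2^5 = 32, k = 3
sin(theta) = sqrt(k/N) = 0.3061862178
theta = arcsin(sqrt(k/N)) = 0.3111842443 rad
P(j) reaches its first maximum when (2j+1)*theta is as close as possible to pi/2, i.e. j = round(pi/(4*theta) - 1/2).
pi/(4*theta) - 1/2 = 2.0239
(For comparison, the common estimate pi/4 * sqrt(N/k) = 2.5651; the exact maximiser is used here.)
Optimal iterations = 2

2


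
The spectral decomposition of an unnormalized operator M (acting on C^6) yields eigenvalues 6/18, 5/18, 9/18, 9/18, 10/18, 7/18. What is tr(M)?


tr(M) = sum of eigenvalues
= 6/18 + 5/18 + 9/18 + 9/18 + 10/18 + 7/18
= 46/18
= 2.5556

2.5556


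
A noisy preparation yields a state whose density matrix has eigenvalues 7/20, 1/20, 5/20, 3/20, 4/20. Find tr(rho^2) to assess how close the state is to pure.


tr(rho^2) = sum of eigenvalues squared
= (7/20)^2 + (1/20)^2 + (5/20)^2 + (3/20)^2 + (4/20)^2
= (49 + 1 + 25 + 9 + 16) / 400
= 100/400
= 0.2500

0.2500


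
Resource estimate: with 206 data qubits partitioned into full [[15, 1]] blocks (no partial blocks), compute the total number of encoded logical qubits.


Each code block uses 15 physical qubits for 1 logical qubit(s).
Number of complete blocks = floor(206 / 15) = 13
Logical qubits = 13 * 1
= 13

13


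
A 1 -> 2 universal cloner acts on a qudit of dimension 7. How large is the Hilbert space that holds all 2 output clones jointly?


Output space = H^(tensor 2) where dim(H) = 7
dim = 7^2
= 49

49


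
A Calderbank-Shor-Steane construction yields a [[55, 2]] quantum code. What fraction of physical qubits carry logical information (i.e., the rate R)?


Code rate R = k/n
= 2/55
= 0.0364

0.0364


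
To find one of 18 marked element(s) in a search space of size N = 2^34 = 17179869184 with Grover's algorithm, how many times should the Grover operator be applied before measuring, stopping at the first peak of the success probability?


After j Grover iterations the success probability is P(j) = sin^2((2j+1)*theta), where sin(theta) = sqrt(k/N).
N = 2^34 = 17179869184, k = 18
sin(theta) = sqrt(k/N) = 3.236877966e-05
theta = arcsin(sqrt(k/N)) = 3.236877966e-05 rad
P(j) reaches its first maximum when (2j+1)*theta is as close as possible to pi/2, i.e. j = round(pi/(4*theta) - 1/2).
pi/(4*theta) - 1/2 = 24263.5647
(For comparison, the common estimate pi/4 * sqrt(N/k) = 24264.0647; the exact maximiser is used here.)
Optimal iterations = 24264

24264


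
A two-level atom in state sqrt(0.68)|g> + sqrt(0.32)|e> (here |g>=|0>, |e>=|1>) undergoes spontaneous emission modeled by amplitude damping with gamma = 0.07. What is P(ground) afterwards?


For amplitude damping with parameter gamma on state sqrt(a)|0> + sqrt(b)|1>:
alpha^2 = 0.68, beta^2 = 0.32
P(|0>) = alpha^2 + gamma * beta^2
= 0.68 + 0.07 * 0.32
= 0.68 + 0.0224
= 0.7024

0.7024


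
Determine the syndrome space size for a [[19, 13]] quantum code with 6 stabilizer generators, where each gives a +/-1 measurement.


Each stabilizer generator gives a binary (+1 or -1) measurement outcome.
With 6 independent generators:
Total syndromes = 2^6
= 64

64


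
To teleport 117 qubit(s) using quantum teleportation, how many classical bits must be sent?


Quantum teleportation requires 2 classical bits per qubit teleported.
117 qubit(s) -> 2 * 117 = 234 classical bits

234


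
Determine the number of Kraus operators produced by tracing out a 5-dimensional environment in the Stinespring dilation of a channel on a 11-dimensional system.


Tracing out the environment in an orthonormal basis {|i>_E} gives Kraus operators K_i = <i|_E U |0>_E.
Number of Kraus operators = dim(H_env) = d_env
= 5

5


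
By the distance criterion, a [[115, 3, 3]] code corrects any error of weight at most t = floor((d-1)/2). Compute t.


Code parameters: [[115, 3, 3]], distance d = 3.
Number of correctable errors = floor((d-1)/2)
= floor((3 - 1)/2)
= floor(2/2)
= 1

1


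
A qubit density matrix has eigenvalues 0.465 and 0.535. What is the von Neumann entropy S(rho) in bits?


S = -p*log2(p) - (1-p)*log2(1-p)
p = 0.4650, 1-p = 0.5350
= -0.4650 * log2(0.4650) - 0.5350 * log2(0.5350)
= -(-0.5137) - (-0.4828)
= 0.9965

0.9965


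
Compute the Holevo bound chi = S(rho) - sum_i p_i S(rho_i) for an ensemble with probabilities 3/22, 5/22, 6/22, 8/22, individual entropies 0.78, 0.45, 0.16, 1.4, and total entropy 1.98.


chi = S(rho) - sum_i p_i * S(rho_i)
Weighted entropy = 3/22 * 0.78 + 5/22 * 0.45 + 6/22 * 0.16 + 8/22 * 1.4
= 0.7614
chi = 1.98 - 0.7614
= 1.2186

1.2186


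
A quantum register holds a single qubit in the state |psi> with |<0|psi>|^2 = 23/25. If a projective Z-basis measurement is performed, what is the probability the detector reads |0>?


|alpha|^2 = 23/25 = 0.9200
|beta|^2 = 1 - 23/25 = 2/25 = 0.0800
P(|0>) = |alpha|^2 = 0.9200

0.9200


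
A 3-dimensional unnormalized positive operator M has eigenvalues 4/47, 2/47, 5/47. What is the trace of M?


tr(M) = sum of eigenvalues
= 4/47 + 2/47 + 5/47
= 11/47
= 0.2340

0.2340


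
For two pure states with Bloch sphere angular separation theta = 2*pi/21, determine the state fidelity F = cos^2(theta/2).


For states separated by angle theta on Bloch sphere:
F = cos^2(theta/2)
theta = 2*pi/21 = 0.2992
theta/2 = 0.1496
cos(theta/2) = 0.9888
F = 0.9778

0.9778


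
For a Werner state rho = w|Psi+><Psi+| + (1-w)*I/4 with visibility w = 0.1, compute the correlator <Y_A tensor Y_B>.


|Psi+> = (|01> + |10>)/sqrt(2)
For the pure Bell state, <Y_A Y_B> = +1 (Bell-state Pauli correlator).
The maximally-mixed part I/4 has tr(I/4 * P tensor P) = 0 for any traceless Pauli P.
So <Y_A Y_B>_rho = w * (+1) + (1 - w) * 0
= 0.1 * (+1)
= 0.1000

0.1000


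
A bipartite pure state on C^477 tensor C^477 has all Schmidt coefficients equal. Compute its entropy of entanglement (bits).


For a maximally entangled state in d x d:
S = log2(d) = log2(477)
= 8.8978

8.8978


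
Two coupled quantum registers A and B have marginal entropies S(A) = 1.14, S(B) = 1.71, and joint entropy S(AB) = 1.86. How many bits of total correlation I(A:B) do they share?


I(A:B) = S(A) + S(B) - S(AB)
= 1.14 + 1.71 - 1.86
= 0.9900

0.9900


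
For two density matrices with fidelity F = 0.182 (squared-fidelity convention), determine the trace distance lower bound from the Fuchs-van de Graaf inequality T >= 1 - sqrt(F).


Fuchs-van de Graaf (squared-fidelity convention): 1 - sqrt(F) <= T <= sqrt(1 - F).
Lower bound: T >= 1 - sqrt(F)
sqrt(F) = sqrt(0.182) = 0.4266
T >= 1 - 0.4266
T >= 0.5734

0.5734


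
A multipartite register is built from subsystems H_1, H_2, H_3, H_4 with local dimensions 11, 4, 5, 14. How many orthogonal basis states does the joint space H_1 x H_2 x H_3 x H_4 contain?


dim(H_1 x H_2 x H_3 x H_4) = 11 * 4 * 5 * 14
= 44 * 5 * 14
= 220 * 14
= 3080

3080


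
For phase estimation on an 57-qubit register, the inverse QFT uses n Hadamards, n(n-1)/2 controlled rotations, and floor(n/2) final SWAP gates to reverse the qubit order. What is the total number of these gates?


Hadamard gates: 57
Controlled rotations: n*(n-1)/2 = 57*56/2 = 1596
SWAP gates: floor(n/2) = floor(57/2) = 28
Total = 57 + 1596 + 28
= 1681

1681
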